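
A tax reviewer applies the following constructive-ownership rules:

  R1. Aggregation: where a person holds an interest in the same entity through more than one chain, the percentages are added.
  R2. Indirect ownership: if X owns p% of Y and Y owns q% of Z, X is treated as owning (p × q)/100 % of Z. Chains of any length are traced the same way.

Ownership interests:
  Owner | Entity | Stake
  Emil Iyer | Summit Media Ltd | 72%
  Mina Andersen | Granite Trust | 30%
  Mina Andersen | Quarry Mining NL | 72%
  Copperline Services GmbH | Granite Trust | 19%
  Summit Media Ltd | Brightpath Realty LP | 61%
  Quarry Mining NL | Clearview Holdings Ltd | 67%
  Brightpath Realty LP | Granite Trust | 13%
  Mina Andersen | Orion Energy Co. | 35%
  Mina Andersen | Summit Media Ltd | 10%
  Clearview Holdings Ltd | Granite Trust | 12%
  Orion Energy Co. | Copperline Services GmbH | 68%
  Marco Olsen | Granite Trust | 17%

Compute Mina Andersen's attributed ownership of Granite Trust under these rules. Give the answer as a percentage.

Chain via Summit Media Ltd → Brightpath Realty LP (R2): 10% × 61% × 13% = 0.793% of Granite Trust.
Chain via Orion Energy Co. → Copperline Services GmbH (R2): 35% × 68% × 19% = 4.522% of Granite Trust.
Chain via Quarry Mining NL → Clearview Holdings Ltd (R2): 72% × 67% × 12% = 5.7888% of Granite Trust.
Direct interest in Granite Trust: 30%.
Aggregating (R1): 0.793% + 4.522% + 5.7888% + 30% = 41.1038%.

41.1038%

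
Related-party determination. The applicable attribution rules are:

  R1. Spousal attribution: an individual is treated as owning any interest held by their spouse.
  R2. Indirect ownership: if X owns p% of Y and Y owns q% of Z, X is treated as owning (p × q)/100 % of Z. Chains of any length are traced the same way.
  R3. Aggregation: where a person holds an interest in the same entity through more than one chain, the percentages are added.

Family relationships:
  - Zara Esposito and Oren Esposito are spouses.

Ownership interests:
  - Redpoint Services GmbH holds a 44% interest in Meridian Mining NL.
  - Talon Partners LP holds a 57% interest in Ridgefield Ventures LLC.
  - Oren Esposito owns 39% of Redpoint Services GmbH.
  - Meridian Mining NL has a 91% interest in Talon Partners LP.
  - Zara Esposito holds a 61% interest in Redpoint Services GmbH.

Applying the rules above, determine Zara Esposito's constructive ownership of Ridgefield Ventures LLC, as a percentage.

By spousal attribution (R1), Zara Esposito is treated as also owning Oren Esposito's interest in Redpoint Services GmbH, giving 61% + 39% = 100%.
Chain via Redpoint Services GmbH → Meridian Mining NL → Talon Partners LP (R2): 100% × 44% × 91% × 57% = 22.8228% of Ridgefield Ventures LLC.

22.8228%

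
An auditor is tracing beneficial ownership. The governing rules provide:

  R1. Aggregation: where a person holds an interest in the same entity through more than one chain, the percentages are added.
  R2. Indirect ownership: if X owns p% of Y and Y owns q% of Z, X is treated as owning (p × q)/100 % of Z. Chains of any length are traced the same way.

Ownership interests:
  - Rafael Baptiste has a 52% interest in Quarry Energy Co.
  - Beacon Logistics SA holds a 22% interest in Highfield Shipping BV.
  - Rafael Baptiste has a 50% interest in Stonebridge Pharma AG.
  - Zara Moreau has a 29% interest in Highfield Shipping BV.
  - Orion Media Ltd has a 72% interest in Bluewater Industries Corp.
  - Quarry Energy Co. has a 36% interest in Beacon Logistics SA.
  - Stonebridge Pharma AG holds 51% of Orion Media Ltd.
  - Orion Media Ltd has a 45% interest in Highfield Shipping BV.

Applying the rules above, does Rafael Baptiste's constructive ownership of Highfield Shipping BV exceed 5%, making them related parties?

Yes

Chain via Quarry Energy Co. → Beacon Logistics SA (R2): 52% × 36% × 22% = 4.1184% of Highfield Shipping BV.
Chain via Stonebridge Pharma AG → Orion Media Ltd (R2): 50% × 51% × 45% = 11.475% of Highfield Shipping BV.
Aggregating (R1): 4.1184% + 11.475% = 15.5934%.
15.5934% exceeds the 5% threshold, so Rafael is a related party to Highfield Shipping BV.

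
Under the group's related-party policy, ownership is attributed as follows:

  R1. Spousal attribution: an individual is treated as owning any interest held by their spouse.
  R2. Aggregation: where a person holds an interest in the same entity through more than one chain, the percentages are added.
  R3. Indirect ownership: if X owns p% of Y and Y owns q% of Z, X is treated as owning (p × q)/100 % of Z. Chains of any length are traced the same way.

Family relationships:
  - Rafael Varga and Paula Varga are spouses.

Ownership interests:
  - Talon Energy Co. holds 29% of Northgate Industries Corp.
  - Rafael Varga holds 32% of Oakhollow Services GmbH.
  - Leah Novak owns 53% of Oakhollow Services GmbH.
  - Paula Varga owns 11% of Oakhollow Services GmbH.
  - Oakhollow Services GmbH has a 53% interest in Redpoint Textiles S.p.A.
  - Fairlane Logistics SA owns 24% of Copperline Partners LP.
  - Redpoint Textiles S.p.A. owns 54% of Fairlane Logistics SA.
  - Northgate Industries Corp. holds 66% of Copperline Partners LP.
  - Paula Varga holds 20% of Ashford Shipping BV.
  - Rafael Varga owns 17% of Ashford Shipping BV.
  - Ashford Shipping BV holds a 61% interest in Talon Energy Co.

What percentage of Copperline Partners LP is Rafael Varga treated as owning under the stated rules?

7.273482%

By spousal attribution (R1), Rafael Varga is treated as also owning Paula Varga's interest in Ashford Shipping BV, giving 17% + 20% = 37%.
By spousal attribution (R1), Rafael Varga is treated as also owning Paula Varga's interest in Oakhollow Services GmbH, giving 32% + 11% = 43%.
Chain via Ashford Shipping BV → Talon Energy Co. → Northgate Industries Corp. (R3): 37% × 61% × 29% × 66% = 4.319898% of Copperline Partners LP.
Chain via Oakhollow Services GmbH → Redpoint Textiles S.p.A. → Fairlane Logistics SA (R3): 43% × 53% × 54% × 24% = 2.953584% of Copperline Partners LP.
Aggregating (R2): 4.319898% + 2.953584% = 7.273482%.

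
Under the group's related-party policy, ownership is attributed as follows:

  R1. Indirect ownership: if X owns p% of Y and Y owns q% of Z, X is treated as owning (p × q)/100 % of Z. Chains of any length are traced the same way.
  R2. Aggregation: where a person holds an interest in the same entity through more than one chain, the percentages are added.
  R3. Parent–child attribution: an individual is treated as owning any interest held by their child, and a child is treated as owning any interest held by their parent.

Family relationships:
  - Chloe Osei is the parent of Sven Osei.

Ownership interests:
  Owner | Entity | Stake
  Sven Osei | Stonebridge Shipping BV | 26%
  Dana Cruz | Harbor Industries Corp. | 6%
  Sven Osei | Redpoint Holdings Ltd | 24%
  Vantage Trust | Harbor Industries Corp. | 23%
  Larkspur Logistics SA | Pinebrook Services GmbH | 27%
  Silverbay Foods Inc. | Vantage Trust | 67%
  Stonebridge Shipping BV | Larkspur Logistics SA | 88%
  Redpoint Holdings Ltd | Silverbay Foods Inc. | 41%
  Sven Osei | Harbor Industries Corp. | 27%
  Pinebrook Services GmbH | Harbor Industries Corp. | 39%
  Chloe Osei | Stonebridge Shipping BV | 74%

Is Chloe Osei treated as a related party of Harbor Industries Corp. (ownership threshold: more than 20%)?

Yes

By parent–child attribution (R3), Chloe Osei is treated as also owning Sven Osei's interest in Stonebridge Shipping BV, giving 74% + 26% = 100%.
By parent–child attribution (R3), Chloe Osei is treated as owning Sven Osei's 24% interest in Redpoint Holdings Ltd.
By parent–child attribution (R3), Chloe Osei is treated as owning Sven Osei's 27% interest in Harbor Industries Corp.
Chain via Stonebridge Shipping BV → Larkspur Logistics SA → Pinebrook Services GmbH (R1): 100% × 88% × 27% × 39% = 9.2664% of Harbor Industries Corp.
Chain via Redpoint Holdings Ltd → Silverbay Foods Inc. → Vantage Trust (R1): 24% × 41% × 67% × 23% = 1.516344% of Harbor Industries Corp.
Direct interest in Harbor Industries Corp: 27%.
Aggregating (R2): 9.2664% + 1.516344% + 27% = 37.782744%.
37.782744% exceeds the 20% threshold, so Chloe is a related party to Harbor Industries Corp.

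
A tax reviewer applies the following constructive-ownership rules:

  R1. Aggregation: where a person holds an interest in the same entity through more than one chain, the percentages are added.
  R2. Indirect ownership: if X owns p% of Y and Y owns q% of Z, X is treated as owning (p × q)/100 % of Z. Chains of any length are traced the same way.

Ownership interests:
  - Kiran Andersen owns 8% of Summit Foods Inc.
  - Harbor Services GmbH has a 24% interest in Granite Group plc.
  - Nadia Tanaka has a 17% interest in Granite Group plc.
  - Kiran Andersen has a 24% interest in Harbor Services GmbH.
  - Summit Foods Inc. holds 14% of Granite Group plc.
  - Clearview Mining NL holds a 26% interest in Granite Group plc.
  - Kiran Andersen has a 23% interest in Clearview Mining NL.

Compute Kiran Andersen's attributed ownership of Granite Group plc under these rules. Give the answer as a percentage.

Chain via Summit Foods Inc. (R2): 8% × 14% = 1.12% of Granite Group plc.
Chain via Clearview Mining NL (R2): 23% × 26% = 5.98% of Granite Group plc.
Chain via Harbor Services GmbH (R2): 24% × 24% = 5.76% of Granite Group plc.
Aggregating (R1): 1.12% + 5.98% + 5.76% = 12.86%.

12.86%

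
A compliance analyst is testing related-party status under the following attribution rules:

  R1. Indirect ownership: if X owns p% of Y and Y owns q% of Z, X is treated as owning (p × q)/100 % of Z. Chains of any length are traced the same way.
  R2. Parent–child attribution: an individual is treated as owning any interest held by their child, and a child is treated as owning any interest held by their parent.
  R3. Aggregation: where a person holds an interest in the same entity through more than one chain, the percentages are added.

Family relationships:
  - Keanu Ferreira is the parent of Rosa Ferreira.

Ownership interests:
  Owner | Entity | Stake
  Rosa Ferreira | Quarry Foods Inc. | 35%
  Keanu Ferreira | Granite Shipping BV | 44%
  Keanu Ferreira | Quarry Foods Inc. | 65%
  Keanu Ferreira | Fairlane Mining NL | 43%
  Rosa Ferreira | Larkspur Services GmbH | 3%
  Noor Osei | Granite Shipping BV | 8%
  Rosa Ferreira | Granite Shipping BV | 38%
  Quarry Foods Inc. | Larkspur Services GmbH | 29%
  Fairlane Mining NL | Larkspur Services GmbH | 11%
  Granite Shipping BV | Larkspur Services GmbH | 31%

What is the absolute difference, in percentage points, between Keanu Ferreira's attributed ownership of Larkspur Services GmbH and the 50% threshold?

12.15

By parent–child attribution (R2), Keanu Ferreira is treated as also owning Rosa Ferreira's interest in Quarry Foods Inc, giving 65% + 35% = 100%.
By parent–child attribution (R2), Keanu Ferreira is treated as also owning Rosa Ferreira's interest in Granite Shipping BV, giving 44% + 38% = 82%.
By parent–child attribution (R2), Keanu Ferreira is treated as owning Rosa Ferreira's 3% interest in Larkspur Services GmbH.
Chain via Quarry Foods Inc. (R1): 100% × 29% = 29% of Larkspur Services GmbH.
Chain via Fairlane Mining NL (R1): 43% × 11% = 4.73% of Larkspur Services GmbH.
Chain via Granite Shipping BV (R1): 82% × 31% = 25.42% of Larkspur Services GmbH.
Direct interest in Larkspur Services GmbH: 3%.
Aggregating (R3): 29% + 4.73% + 25.42% + 3% = 62.15%.
62.15% exceeds the 50% threshold by 12.15 percentage points.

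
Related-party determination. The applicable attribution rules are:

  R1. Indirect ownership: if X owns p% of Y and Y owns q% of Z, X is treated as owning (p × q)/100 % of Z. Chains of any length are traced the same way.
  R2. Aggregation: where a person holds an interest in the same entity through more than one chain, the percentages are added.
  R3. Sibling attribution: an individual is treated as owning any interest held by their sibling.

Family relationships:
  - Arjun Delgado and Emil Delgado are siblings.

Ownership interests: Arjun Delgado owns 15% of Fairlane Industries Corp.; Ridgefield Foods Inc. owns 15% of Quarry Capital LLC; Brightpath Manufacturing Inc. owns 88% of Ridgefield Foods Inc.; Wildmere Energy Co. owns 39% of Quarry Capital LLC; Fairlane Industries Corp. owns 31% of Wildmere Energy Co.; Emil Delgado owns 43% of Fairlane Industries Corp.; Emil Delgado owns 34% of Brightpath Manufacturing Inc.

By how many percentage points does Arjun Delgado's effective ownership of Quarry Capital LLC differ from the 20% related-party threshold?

8.4998

By sibling attribution (R3), Arjun Delgado is treated as also owning Emil Delgado's interest in Fairlane Industries Corp, giving 15% + 43% = 58%.
By sibling attribution (R3), Arjun Delgado is treated as owning Emil Delgado's 34% interest in Brightpath Manufacturing Inc.
Chain via Fairlane Industries Corp. → Wildmere Energy Co. (R1): 58% × 31% × 39% = 7.0122% of Quarry Capital LLC.
Chain via Brightpath Manufacturing Inc. → Ridgefield Foods Inc. (R1): 34% × 88% × 15% = 4.488% of Quarry Capital LLC.
Aggregating (R2): 7.0122% + 4.488% = 11.5002%.
11.5002% falls short of the 20% threshold by 8.4998 percentage points.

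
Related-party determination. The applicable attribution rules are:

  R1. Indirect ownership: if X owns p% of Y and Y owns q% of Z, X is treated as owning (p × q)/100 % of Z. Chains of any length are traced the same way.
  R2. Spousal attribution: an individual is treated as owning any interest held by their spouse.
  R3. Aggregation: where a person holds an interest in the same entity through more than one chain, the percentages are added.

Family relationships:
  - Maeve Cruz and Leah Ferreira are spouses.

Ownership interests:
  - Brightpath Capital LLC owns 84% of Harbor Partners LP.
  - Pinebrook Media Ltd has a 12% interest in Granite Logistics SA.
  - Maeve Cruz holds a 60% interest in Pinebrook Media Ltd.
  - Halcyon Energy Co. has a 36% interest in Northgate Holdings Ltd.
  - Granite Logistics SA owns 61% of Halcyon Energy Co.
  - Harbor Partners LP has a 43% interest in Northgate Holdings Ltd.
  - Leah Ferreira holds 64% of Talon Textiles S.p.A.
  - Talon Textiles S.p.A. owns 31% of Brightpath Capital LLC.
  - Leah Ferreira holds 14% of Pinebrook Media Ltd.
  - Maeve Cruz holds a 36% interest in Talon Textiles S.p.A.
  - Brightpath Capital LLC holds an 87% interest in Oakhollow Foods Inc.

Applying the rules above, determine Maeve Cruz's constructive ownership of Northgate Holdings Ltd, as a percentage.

By spousal attribution (R2), Maeve Cruz is treated as also owning Leah Ferreira's interest in Pinebrook Media Ltd, giving 60% + 14% = 74%.
By spousal attribution (R2), Maeve Cruz is treated as also owning Leah Ferreira's interest in Talon Textiles S.p.A, giving 36% + 64% = 100%.
Chain via Pinebrook Media Ltd → Granite Logistics SA → Halcyon Energy Co. (R1): 74% × 12% × 61% × 36% = 1.950048% of Northgate Holdings Ltd.
Chain via Talon Textiles S.p.A. → Brightpath Capital LLC → Harbor Partners LP (R1): 100% × 31% × 84% × 43% = 11.1972% of Northgate Holdings Ltd.
Aggregating (R3): 1.950048% + 11.1972% = 13.147248%.

13.147248%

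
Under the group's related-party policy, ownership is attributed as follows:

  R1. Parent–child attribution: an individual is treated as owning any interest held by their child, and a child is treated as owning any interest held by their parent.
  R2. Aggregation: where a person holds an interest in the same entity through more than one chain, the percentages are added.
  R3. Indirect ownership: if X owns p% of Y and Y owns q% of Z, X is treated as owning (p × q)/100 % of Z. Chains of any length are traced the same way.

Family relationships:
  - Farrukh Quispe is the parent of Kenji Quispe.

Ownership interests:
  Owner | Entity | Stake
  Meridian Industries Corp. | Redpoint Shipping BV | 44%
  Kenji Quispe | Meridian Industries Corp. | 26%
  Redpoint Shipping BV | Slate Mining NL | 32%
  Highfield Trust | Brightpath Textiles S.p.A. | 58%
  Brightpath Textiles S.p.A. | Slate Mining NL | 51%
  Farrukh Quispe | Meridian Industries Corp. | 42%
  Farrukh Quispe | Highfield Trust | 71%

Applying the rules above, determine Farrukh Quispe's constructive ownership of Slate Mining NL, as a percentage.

30.5762%

By parent–child attribution (R1), Farrukh Quispe is treated as also owning Kenji Quispe's interest in Meridian Industries Corp, giving 42% + 26% = 68%.
Chain via Meridian Industries Corp. → Redpoint Shipping BV (R3): 68% × 44% × 32% = 9.5744% of Slate Mining NL.
Chain via Highfield Trust → Brightpath Textiles S.p.A. (R3): 71% × 58% × 51% = 21.0018% of Slate Mining NL.
Aggregating (R2): 9.5744% + 21.0018% = 30.5762%.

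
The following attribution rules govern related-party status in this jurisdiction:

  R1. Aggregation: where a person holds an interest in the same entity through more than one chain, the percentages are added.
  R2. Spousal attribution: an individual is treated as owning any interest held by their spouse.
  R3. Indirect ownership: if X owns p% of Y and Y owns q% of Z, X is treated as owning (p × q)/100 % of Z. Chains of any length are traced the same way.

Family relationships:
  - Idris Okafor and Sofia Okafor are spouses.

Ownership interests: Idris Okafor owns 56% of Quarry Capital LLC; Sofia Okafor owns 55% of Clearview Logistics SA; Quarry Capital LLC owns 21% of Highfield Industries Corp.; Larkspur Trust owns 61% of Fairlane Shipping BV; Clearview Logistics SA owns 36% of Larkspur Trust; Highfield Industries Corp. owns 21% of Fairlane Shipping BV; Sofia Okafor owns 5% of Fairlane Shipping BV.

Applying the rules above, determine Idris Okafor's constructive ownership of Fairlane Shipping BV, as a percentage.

By spousal attribution (R2), Idris Okafor is treated as owning Sofia Okafor's 55% interest in Clearview Logistics SA.
By spousal attribution (R2), Idris Okafor is treated as owning Sofia Okafor's 5% interest in Fairlane Shipping BV.
Chain via Quarry Capital LLC → Highfield Industries Corp. (R3): 56% × 21% × 21% = 2.4696% of Fairlane Shipping BV.
Chain via Clearview Logistics SA → Larkspur Trust (R3): 55% × 36% × 61% = 12.078% of Fairlane Shipping BV.
Direct interest in Fairlane Shipping BV: 5%.
Aggregating (R1): 2.4696% + 12.078% + 5% = 19.5476%.

19.5476%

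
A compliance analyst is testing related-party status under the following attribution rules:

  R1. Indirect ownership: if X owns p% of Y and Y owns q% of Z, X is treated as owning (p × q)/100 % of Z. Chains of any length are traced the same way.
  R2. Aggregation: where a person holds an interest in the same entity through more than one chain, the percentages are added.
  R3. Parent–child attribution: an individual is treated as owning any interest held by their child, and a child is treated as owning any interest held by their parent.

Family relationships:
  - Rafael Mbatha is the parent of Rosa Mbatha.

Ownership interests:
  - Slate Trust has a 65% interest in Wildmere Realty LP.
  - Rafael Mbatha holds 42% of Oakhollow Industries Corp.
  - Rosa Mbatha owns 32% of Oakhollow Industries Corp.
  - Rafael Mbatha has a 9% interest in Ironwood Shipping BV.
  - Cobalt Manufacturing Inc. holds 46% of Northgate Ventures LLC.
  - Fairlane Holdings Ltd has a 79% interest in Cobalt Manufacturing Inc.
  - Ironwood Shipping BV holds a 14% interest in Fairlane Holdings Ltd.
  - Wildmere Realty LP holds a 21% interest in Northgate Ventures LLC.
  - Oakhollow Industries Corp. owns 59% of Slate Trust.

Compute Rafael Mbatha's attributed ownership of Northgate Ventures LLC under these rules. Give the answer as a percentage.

By parent–child attribution (R3), Rafael Mbatha is treated as also owning Rosa Mbatha's interest in Oakhollow Industries Corp, giving 42% + 32% = 74%.
Chain via Oakhollow Industries Corp. → Slate Trust → Wildmere Realty LP (R1): 74% × 59% × 65% × 21% = 5.95959% of Northgate Ventures LLC.
Chain via Ironwood Shipping BV → Fairlane Holdings Ltd → Cobalt Manufacturing Inc. (R1): 9% × 14% × 79% × 46% = 0.457884% of Northgate Ventures LLC.
Aggregating (R2): 5.95959% + 0.457884% = 6.417474%.

6.417474%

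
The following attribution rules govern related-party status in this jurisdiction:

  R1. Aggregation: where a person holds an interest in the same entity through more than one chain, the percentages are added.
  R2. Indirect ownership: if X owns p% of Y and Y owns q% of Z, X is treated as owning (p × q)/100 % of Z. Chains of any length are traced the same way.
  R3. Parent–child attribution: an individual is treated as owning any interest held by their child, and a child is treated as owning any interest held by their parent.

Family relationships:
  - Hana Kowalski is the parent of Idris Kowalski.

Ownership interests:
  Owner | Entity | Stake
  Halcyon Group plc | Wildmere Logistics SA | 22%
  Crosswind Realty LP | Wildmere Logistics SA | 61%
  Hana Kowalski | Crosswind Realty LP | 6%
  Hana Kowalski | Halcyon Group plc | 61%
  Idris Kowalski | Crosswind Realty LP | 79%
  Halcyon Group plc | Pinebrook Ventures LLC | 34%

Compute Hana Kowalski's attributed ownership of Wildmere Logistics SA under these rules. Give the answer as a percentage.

65.27%

By parent–child attribution (R3), Hana Kowalski is treated as also owning Idris Kowalski's interest in Crosswind Realty LP, giving 6% + 79% = 85%.
Chain via Crosswind Realty LP (R2): 85% × 61% = 51.85% of Wildmere Logistics SA.
Chain via Halcyon Group plc (R2): 61% × 22% = 13.42% of Wildmere Logistics SA.
Aggregating (R1): 51.85% + 13.42% = 65.27%.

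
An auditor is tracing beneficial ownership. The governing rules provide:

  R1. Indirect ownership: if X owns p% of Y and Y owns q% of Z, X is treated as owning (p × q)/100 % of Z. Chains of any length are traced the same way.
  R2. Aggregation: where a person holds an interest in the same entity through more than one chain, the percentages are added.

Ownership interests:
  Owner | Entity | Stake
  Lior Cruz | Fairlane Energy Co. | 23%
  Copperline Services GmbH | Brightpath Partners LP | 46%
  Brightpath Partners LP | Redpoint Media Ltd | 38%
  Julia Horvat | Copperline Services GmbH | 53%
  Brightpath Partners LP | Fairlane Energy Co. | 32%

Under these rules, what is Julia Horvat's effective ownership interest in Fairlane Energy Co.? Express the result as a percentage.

Chain via Copperline Services GmbH → Brightpath Partners LP (R1): 53% × 46% × 32% = 7.8016% of Fairlane Energy Co.

7.8016%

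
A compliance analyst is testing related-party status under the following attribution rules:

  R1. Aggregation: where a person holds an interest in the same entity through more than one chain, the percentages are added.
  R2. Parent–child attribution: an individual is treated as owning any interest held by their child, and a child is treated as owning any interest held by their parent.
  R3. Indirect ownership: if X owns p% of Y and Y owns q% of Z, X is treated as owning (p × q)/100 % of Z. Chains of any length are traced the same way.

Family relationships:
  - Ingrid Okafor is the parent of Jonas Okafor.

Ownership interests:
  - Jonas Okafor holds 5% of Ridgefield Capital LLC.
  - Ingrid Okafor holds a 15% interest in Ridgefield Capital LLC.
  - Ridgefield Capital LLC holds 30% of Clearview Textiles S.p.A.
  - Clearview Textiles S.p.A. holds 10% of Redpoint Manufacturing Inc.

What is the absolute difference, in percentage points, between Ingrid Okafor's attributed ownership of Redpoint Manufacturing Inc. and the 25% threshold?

By parent–child attribution (R2), Ingrid Okafor is treated as also owning Jonas Okafor's interest in Ridgefield Capital LLC, giving 15% + 5% = 20%.
Chain via Ridgefield Capital LLC → Clearview Textiles S.p.A. (R3): 20% × 30% × 10% = 0.6% of Redpoint Manufacturing Inc.
0.6% falls short of the 25% threshold by 24.4 percentage points.

24.4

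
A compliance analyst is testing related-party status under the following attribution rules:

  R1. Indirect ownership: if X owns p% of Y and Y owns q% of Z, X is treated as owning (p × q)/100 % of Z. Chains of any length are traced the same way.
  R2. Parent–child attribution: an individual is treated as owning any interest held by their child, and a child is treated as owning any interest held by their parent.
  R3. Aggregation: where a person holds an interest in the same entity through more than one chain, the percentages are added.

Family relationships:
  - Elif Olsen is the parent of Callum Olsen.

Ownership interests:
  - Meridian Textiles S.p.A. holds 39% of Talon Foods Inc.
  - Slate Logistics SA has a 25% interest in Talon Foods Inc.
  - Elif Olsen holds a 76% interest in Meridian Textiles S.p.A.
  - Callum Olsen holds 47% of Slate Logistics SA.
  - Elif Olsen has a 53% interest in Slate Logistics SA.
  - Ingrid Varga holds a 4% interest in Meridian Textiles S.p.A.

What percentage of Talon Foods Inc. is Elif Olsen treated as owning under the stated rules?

By parent–child attribution (R2), Elif Olsen is treated as also owning Callum Olsen's interest in Slate Logistics SA, giving 53% + 47% = 100%.
Chain via Slate Logistics SA (R1): 100% × 25% = 25% of Talon Foods Inc.
Chain via Meridian Textiles S.p.A. (R1): 76% × 39% = 29.64% of Talon Foods Inc.
Aggregating (R3): 25% + 29.64% = 54.64%.

54.64%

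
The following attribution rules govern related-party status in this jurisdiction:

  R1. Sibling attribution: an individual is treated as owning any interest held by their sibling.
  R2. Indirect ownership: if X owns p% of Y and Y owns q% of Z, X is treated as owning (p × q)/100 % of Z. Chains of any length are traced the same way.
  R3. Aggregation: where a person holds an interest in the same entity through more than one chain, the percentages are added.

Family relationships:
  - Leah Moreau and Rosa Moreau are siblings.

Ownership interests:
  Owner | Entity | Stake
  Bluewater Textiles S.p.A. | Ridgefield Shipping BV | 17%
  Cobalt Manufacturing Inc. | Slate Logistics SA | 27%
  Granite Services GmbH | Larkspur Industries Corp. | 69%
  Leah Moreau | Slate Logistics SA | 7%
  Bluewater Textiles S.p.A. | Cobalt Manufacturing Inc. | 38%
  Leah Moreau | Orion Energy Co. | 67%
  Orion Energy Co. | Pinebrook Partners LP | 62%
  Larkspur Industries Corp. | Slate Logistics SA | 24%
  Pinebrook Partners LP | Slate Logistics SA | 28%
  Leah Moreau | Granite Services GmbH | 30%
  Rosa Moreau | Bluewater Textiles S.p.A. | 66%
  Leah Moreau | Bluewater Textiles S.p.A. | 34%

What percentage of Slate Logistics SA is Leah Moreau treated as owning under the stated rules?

33.8592%

By sibling attribution (R1), Leah Moreau is treated as also owning Rosa Moreau's interest in Bluewater Textiles S.p.A, giving 34% + 66% = 100%.
Chain via Bluewater Textiles S.p.A. → Cobalt Manufacturing Inc. (R2): 100% × 38% × 27% = 10.26% of Slate Logistics SA.
Chain via Orion Energy Co. → Pinebrook Partners LP (R2): 67% × 62% × 28% = 11.6312% of Slate Logistics SA.
Chain via Granite Services GmbH → Larkspur Industries Corp. (R2): 30% × 69% × 24% = 4.968% of Slate Logistics SA.
Direct interest in Slate Logistics SA: 7%.
Aggregating (R3): 10.26% + 11.6312% + 4.968% + 7% = 33.8592%.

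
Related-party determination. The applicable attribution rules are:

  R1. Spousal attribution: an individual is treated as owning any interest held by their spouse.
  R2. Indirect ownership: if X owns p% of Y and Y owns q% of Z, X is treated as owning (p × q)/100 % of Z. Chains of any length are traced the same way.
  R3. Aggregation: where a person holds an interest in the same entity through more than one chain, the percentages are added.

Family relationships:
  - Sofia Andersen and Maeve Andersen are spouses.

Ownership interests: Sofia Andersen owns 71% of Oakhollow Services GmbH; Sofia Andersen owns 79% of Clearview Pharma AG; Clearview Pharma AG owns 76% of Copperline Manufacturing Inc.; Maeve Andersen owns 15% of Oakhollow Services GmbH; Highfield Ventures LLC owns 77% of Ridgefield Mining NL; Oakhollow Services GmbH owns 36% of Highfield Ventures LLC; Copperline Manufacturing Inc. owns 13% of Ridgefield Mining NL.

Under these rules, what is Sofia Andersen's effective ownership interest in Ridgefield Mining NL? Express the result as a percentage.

By spousal attribution (R1), Sofia Andersen is treated as also owning Maeve Andersen's interest in Oakhollow Services GmbH, giving 71% + 15% = 86%.
Chain via Clearview Pharma AG → Copperline Manufacturing Inc. (R2): 79% × 76% × 13% = 7.8052% of Ridgefield Mining NL.
Chain via Oakhollow Services GmbH → Highfield Ventures LLC (R2): 86% × 36% × 77% = 23.8392% of Ridgefield Mining NL.
Aggregating (R3): 7.8052% + 23.8392% = 31.6444%.

31.6444%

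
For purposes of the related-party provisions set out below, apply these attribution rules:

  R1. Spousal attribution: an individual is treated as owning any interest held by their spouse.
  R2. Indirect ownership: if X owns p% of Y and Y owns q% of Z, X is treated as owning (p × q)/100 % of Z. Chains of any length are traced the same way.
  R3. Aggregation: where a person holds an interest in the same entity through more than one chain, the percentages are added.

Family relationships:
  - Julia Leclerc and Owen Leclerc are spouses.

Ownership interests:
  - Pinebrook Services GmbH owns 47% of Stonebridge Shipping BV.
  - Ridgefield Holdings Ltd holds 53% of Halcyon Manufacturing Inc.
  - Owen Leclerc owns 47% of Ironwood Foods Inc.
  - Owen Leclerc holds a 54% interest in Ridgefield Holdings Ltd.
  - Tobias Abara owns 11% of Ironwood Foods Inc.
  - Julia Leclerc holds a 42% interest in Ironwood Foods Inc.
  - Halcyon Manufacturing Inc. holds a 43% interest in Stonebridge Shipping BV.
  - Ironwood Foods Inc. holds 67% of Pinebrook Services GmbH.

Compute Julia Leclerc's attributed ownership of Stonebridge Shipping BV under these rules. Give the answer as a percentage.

By spousal attribution (R1), Julia Leclerc is treated as also owning Owen Leclerc's interest in Ironwood Foods Inc, giving 42% + 47% = 89%.
By spousal attribution (R1), Julia Leclerc is treated as owning Owen Leclerc's 54% interest in Ridgefield Holdings Ltd.
Chain via Ironwood Foods Inc. → Pinebrook Services GmbH (R2): 89% × 67% × 47% = 28.0261% of Stonebridge Shipping BV.
Chain via Ridgefield Holdings Ltd → Halcyon Manufacturing Inc. (R2): 54% × 53% × 43% = 12.3066% of Stonebridge Shipping BV.
Aggregating (R3): 28.0261% + 12.3066% = 40.3327%.

40.3327%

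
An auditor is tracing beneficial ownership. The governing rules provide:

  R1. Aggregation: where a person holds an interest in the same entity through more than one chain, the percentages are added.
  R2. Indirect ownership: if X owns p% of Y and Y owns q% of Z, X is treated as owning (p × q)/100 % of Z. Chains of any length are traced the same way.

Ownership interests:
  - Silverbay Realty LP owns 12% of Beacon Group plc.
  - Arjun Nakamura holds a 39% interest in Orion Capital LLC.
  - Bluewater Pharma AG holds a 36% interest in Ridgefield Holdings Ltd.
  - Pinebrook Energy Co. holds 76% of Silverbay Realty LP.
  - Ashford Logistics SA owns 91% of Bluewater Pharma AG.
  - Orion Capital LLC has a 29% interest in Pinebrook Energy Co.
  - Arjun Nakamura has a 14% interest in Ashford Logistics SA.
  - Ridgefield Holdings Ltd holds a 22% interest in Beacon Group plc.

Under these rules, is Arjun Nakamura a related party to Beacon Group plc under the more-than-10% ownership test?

Chain via Ashford Logistics SA → Bluewater Pharma AG → Ridgefield Holdings Ltd (R2): 14% × 91% × 36% × 22% = 1.009008% of Beacon Group plc.
Chain via Orion Capital LLC → Pinebrook Energy Co. → Silverbay Realty LP (R2): 39% × 29% × 76% × 12% = 1.031472% of Beacon Group plc.
Aggregating (R1): 1.009008% + 1.031472% = 2.04048%.
2.04048% does not exceed the 10% threshold, so Arjun is not a related party to Beacon Group plc.

No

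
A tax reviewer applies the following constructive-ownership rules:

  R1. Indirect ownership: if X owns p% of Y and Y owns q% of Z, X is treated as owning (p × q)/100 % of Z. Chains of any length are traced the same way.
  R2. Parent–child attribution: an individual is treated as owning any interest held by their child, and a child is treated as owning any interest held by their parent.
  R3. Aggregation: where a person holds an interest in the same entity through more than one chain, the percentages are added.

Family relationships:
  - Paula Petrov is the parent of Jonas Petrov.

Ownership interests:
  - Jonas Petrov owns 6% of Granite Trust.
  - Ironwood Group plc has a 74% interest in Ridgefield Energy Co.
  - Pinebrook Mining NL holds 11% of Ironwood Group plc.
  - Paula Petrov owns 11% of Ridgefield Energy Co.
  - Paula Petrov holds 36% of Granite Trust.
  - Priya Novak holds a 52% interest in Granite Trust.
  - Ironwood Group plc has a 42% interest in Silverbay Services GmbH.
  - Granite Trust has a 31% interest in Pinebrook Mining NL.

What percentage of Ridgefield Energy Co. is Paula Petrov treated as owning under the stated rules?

12.059828%

By parent–child attribution (R2), Paula Petrov is treated as also owning Jonas Petrov's interest in Granite Trust, giving 36% + 6% = 42%.
Chain via Granite Trust → Pinebrook Mining NL → Ironwood Group plc (R1): 42% × 31% × 11% × 74% = 1.059828% of Ridgefield Energy Co.
Direct interest in Ridgefield Energy Co: 11%.
Aggregating (R3): 1.059828% + 11% = 12.059828%.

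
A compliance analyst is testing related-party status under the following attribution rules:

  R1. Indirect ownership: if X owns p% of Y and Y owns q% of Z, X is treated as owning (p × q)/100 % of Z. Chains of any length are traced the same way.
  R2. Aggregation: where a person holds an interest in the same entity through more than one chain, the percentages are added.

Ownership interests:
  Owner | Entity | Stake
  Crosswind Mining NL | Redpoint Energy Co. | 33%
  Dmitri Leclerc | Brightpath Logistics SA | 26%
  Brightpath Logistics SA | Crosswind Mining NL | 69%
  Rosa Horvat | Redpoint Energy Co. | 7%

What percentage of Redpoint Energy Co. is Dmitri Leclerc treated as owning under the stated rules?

5.9202%

Chain via Brightpath Logistics SA → Crosswind Mining NL (R1): 26% × 69% × 33% = 5.9202% of Redpoint Energy Co.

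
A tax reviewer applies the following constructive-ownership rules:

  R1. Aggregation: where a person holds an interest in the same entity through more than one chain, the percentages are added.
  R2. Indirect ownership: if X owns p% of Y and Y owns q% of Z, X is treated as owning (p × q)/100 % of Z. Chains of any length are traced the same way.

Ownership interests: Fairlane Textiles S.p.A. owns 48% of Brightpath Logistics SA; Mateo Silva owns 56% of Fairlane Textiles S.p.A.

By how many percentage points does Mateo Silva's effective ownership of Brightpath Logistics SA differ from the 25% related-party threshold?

Chain via Fairlane Textiles S.p.A. (R2): 56% × 48% = 26.88% of Brightpath Logistics SA.
26.88% exceeds the 25% threshold by 1.88 percentage points.

1.88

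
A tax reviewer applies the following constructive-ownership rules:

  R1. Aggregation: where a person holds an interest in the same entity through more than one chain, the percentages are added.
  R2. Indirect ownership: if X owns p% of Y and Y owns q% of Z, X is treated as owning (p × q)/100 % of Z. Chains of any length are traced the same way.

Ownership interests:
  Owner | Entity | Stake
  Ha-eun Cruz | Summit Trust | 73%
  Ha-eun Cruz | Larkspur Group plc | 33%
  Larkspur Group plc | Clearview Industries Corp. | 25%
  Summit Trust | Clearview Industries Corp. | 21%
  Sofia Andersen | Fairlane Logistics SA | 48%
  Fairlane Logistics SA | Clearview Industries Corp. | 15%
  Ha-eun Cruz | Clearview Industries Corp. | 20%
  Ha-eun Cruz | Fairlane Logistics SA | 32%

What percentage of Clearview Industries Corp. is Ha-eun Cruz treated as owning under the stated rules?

48.38%

Chain via Summit Trust (R2): 73% × 21% = 15.33% of Clearview Industries Corp.
Chain via Fairlane Logistics SA (R2): 32% × 15% = 4.8% of Clearview Industries Corp.
Chain via Larkspur Group plc (R2): 33% × 25% = 8.25% of Clearview Industries Corp.
Direct interest in Clearview Industries Corp: 20%.
Aggregating (R1): 15.33% + 4.8% + 8.25% + 20% = 48.38%.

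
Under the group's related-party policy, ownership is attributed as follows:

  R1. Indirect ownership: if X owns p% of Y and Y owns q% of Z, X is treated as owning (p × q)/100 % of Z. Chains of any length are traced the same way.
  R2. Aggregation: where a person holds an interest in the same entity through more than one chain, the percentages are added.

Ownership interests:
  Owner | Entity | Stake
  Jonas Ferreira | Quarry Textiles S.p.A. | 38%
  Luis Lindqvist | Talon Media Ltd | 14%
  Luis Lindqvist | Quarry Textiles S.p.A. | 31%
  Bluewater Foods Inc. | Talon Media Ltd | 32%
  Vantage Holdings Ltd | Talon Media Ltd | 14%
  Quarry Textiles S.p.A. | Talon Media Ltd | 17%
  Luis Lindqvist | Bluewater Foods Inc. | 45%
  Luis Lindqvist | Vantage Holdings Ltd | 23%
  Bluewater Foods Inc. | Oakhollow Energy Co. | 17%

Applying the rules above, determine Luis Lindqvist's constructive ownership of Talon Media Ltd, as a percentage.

36.89%

Chain via Bluewater Foods Inc. (R1): 45% × 32% = 14.4% of Talon Media Ltd.
Chain via Quarry Textiles S.p.A. (R1): 31% × 17% = 5.27% of Talon Media Ltd.
Chain via Vantage Holdings Ltd (R1): 23% × 14% = 3.22% of Talon Media Ltd.
Direct interest in Talon Media Ltd: 14%.
Aggregating (R2): 14.4% + 5.27% + 3.22% + 14% = 36.89%.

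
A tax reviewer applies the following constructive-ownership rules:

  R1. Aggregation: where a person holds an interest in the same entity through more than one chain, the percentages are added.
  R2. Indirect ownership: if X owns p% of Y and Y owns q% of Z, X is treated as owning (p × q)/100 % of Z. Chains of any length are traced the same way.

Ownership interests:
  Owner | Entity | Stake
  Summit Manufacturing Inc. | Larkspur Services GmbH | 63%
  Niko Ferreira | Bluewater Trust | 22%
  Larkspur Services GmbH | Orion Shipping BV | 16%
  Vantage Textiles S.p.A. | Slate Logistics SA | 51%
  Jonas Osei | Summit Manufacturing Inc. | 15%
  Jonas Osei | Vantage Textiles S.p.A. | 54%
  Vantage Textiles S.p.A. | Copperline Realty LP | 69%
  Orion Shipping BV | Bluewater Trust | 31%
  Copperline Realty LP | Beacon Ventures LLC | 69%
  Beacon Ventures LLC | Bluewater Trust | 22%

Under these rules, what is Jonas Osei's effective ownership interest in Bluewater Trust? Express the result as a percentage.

Chain via Vantage Textiles S.p.A. → Copperline Realty LP → Beacon Ventures LLC (R2): 54% × 69% × 69% × 22% = 5.656068% of Bluewater Trust.
Chain via Summit Manufacturing Inc. → Larkspur Services GmbH → Orion Shipping BV (R2): 15% × 63% × 16% × 31% = 0.46872% of Bluewater Trust.
Aggregating (R1): 5.656068% + 0.46872% = 6.124788%.

6.124788%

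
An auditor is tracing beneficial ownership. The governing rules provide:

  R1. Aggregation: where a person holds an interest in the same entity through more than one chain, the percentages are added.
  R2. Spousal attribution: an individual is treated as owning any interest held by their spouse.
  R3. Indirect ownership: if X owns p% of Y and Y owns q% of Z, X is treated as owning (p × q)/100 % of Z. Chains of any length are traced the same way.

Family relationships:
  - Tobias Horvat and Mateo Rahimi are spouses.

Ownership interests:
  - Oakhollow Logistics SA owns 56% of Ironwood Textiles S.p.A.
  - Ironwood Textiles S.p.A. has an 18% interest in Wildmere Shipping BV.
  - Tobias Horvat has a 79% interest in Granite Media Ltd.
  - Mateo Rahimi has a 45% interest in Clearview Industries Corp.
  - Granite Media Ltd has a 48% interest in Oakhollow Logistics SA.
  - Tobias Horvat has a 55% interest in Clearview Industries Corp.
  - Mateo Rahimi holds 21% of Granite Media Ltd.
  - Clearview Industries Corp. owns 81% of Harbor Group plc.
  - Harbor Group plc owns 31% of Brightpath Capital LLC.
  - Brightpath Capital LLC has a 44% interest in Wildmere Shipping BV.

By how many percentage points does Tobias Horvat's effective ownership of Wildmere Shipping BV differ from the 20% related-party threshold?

By spousal attribution (R2), Tobias Horvat is treated as also owning Mateo Rahimi's interest in Clearview Industries Corp, giving 55% + 45% = 100%.
By spousal attribution (R2), Tobias Horvat is treated as also owning Mateo Rahimi's interest in Granite Media Ltd, giving 79% + 21% = 100%.
Chain via Clearview Industries Corp. → Harbor Group plc → Brightpath Capital LLC (R3): 100% × 81% × 31% × 44% = 11.0484% of Wildmere Shipping BV.
Chain via Granite Media Ltd → Oakhollow Logistics SA → Ironwood Textiles S.p.A. (R3): 100% × 48% × 56% × 18% = 4.8384% of Wildmere Shipping BV.
Aggregating (R1): 11.0484% + 4.8384% = 15.8868%.
15.8868% falls short of the 20% threshold by 4.1132 percentage points.

4.1132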